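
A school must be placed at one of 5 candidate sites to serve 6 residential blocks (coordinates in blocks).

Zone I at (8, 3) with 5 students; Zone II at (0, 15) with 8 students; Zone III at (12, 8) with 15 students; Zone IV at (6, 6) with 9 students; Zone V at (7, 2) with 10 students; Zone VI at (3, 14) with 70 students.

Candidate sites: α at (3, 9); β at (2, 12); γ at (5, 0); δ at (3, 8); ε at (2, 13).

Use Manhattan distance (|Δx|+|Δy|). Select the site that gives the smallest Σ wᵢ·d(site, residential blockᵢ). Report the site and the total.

ε, total 736 blocks

Total weighted distance at each candidate:
  α (3, 9): total = 791
  β (2, 12): total = 775
  γ (5, 0): total = 1638
  δ (3, 8): total = 830
  ε (2, 13): total = 736
Minimum is at ε with total 736 blocks.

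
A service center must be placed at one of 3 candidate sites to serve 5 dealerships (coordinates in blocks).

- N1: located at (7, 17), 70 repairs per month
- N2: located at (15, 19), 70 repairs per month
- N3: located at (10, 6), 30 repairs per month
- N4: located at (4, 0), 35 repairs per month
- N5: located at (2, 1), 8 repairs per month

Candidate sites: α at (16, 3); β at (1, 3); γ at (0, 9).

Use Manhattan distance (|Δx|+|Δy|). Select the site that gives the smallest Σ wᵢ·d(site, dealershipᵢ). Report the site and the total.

α, total 3723 blocks

Total weighted distance at each candidate:
  α (16, 3): total = 3723
  β (1, 3): total = 4094
  γ (0, 9): total = 3725
Minimum is at α with total 3723 blocks.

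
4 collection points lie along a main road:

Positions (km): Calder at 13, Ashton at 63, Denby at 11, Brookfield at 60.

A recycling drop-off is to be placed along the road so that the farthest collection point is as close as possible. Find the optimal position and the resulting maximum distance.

The 1-center on a line is the midpoint of the two extreme points: leftmost at 11, rightmost at 63.
Optimal location = (11 + 63)/2 = 37; maximum distance = (63 − 11)/2 = 26.

location 37, max distance 26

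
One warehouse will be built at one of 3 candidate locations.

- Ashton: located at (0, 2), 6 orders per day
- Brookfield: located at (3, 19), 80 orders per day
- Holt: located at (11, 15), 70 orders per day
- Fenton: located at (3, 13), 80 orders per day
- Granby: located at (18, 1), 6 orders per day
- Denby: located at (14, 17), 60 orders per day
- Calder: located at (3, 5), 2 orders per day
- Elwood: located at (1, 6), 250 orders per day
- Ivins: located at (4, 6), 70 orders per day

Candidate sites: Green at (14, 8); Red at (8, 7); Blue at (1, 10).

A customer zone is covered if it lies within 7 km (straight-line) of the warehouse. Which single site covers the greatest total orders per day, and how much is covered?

Blue, covering 402

Coverage radius r = 7 km; a point is covered iff (Δx)²+(Δy)² ≤ 7² = 49.
  Green (14, 8): covers {none} → 0
  Red (8, 7): covers {Calder, Ivins} → 72
  Blue (1, 10): covers {Fenton, Calder, Elwood, Ivins} → 402
Maximum coverage at Blue: 402 orders per day.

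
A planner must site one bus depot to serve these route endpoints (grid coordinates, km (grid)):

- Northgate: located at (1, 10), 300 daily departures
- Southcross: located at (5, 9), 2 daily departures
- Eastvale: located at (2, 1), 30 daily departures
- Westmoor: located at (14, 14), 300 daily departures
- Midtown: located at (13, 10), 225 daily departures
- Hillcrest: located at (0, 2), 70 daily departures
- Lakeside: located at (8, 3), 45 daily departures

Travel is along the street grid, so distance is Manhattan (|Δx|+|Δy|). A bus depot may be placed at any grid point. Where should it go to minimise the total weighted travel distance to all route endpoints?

(13, 10)

Manhattan distance separates: Σwᵢ(|x−xᵢ|+|y−yᵢ|) = Σwᵢ|x−xᵢ| + Σwᵢ|y−yᵢ|, so x and y are optimised independently as 1-D weighted medians.
Total weight W = 972; half = 486.
x-coordinate, sorted with cumulative weight:
  x=0 (Hillcrest, w=70) cum 70
  x=1 (Northgate, w=300) cum 370
  x=2 (Eastvale, w=30) cum 400
  x=5 (Southcross, w=2) cum 402
  x=8 (Lakeside, w=45) cum 447
  x=13 (Midtown, w=225) cum 672  ← median
  x=14 (Westmoor, w=300) cum 972
⇒ x* = 13
y-coordinate, sorted with cumulative weight:
  y=1 (Eastvale, w=30) cum 30
  y=2 (Hillcrest, w=70) cum 100
  y=3 (Lakeside, w=45) cum 145
  y=9 (Southcross, w=2) cum 147
  y=10 (Northgate, w=300) cum 447
  y=10 (Midtown, w=225) cum 672  ← median
  y=14 (Westmoor, w=300) cum 972
⇒ y* = 10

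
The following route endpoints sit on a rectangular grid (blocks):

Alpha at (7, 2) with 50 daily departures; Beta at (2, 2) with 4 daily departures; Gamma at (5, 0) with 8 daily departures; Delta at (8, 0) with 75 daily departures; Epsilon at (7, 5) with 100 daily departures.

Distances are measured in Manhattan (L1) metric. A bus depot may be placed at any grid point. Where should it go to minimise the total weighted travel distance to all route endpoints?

Manhattan distance separates: Σwᵢ(|x−xᵢ|+|y−yᵢ|) = Σwᵢ|x−xᵢ| + Σwᵢ|y−yᵢ|, so x and y are optimised independently as 1-D weighted medians.
Total weight W = 237; half = 118.5.
x-coordinate, sorted with cumulative weight:
  x=2 (Beta, w=4) cum 4
  x=5 (Gamma, w=8) cum 12
  x=7 (Alpha, w=50) cum 62
  x=7 (Epsilon, w=100) cum 162  ← median
  x=8 (Delta, w=75) cum 237
⇒ x* = 7
y-coordinate, sorted with cumulative weight:
  y=0 (Gamma, w=8) cum 8
  y=0 (Delta, w=75) cum 83
  y=2 (Alpha, w=50) cum 133  ← median
  y=2 (Beta, w=4) cum 137
  y=5 (Epsilon, w=100) cum 237
⇒ y* = 2

(7, 2)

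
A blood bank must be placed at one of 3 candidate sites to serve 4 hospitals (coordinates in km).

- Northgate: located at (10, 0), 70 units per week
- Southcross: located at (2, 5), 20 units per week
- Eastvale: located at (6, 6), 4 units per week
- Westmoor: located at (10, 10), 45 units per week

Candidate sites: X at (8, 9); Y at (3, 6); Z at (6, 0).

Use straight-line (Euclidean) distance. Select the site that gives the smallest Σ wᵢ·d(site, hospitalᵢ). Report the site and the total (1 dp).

Total weighted distance at each candidate:
  X (8, 9): total = 904.6
  Y (3, 6): total = 1048.5
  Z (6, 0): total = 916.7
Minimum is at X with total 904.6 km.

X, total 904.6 km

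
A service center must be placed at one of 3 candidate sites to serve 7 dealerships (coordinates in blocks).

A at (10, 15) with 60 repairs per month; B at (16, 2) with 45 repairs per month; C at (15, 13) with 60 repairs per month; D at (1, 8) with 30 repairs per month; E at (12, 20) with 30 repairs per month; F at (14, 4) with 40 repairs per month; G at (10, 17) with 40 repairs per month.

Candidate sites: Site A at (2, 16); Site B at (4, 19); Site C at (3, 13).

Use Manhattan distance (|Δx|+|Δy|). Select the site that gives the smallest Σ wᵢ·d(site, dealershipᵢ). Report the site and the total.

Site C, total 4270 blocks

Total weighted distance at each candidate:
  Site A (2, 16): total = 4770
  Site B (4, 19): total = 4935
  Site C (3, 13): total = 4270
Minimum is at Site C with total 4270 blocks.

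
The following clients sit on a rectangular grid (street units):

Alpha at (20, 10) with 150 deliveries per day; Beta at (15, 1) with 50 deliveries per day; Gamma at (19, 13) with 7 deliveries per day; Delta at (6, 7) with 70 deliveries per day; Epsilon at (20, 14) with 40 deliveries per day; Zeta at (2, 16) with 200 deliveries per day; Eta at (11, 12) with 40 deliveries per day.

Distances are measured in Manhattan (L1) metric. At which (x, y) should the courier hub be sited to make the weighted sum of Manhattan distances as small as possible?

Manhattan distance separates: Σwᵢ(|x−xᵢ|+|y−yᵢ|) = Σwᵢ|x−xᵢ| + Σwᵢ|y−yᵢ|, so x and y are optimised independently as 1-D weighted medians.
Total weight W = 557; half = 278.5.
x-coordinate, sorted with cumulative weight:
  x=2 (Zeta, w=200) cum 200
  x=6 (Delta, w=70) cum 270
  x=11 (Eta, w=40) cum 310  ← median
  x=15 (Beta, w=50) cum 360
  x=19 (Gamma, w=7) cum 367
  x=20 (Alpha, w=150) cum 517
  x=20 (Epsilon, w=40) cum 557
⇒ x* = 11
y-coordinate, sorted with cumulative weight:
  y=1 (Beta, w=50) cum 50
  y=7 (Delta, w=70) cum 120
  y=10 (Alpha, w=150) cum 270
  y=12 (Eta, w=40) cum 310  ← median
  y=13 (Gamma, w=7) cum 317
  y=14 (Epsilon, w=40) cum 357
  y=16 (Zeta, w=200) cum 557
⇒ y* = 12

(11, 12)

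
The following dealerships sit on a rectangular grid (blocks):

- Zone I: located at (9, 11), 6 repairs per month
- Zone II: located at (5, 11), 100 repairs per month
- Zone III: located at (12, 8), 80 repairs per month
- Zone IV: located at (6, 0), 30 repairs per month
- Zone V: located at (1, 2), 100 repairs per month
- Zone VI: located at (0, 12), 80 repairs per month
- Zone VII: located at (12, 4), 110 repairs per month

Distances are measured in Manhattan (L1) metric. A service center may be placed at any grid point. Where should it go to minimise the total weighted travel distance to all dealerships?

(5, 8)

Manhattan distance separates: Σwᵢ(|x−xᵢ|+|y−yᵢ|) = Σwᵢ|x−xᵢ| + Σwᵢ|y−yᵢ|, so x and y are optimised independently as 1-D weighted medians.
Total weight W = 506; half = 253.
x-coordinate, sorted with cumulative weight:
  x=0 (Zone VI, w=80) cum 80
  x=1 (Zone V, w=100) cum 180
  x=5 (Zone II, w=100) cum 280  ← median
  x=6 (Zone IV, w=30) cum 310
  x=9 (Zone I, w=6) cum 316
  x=12 (Zone III, w=80) cum 396
  x=12 (Zone VII, w=110) cum 506
⇒ x* = 5
y-coordinate, sorted with cumulative weight:
  y=0 (Zone IV, w=30) cum 30
  y=2 (Zone V, w=100) cum 130
  y=4 (Zone VII, w=110) cum 240
  y=8 (Zone III, w=80) cum 320  ← median
  y=11 (Zone I, w=6) cum 326
  y=11 (Zone II, w=100) cum 426
  y=12 (Zone VI, w=80) cum 506
⇒ y* = 8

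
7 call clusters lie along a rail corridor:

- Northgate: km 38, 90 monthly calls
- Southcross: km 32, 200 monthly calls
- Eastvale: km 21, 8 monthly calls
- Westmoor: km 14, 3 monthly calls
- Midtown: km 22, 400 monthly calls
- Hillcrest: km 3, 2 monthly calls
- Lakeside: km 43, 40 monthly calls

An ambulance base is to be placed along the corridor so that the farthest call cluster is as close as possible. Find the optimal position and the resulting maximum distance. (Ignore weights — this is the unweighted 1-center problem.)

The 1-center on a line is the midpoint of the two extreme points: leftmost at 3, rightmost at 43.
Optimal location = (3 + 43)/2 = 23; maximum distance = (43 − 3)/2 = 20.

location 23, max distance 20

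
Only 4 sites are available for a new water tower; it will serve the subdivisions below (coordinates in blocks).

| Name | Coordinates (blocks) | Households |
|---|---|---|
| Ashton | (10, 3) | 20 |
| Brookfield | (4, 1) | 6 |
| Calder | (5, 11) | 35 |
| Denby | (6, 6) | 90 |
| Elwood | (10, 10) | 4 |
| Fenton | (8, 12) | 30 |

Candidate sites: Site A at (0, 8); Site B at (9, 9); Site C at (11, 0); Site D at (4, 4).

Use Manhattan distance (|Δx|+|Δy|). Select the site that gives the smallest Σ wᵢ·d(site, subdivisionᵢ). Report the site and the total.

Site B, total 1096 blocks

Total weighted distance at each candidate:
  Site A (0, 8): total = 1774
  Site B (9, 9): total = 1096
  Site C (11, 0): total = 2207
  Site D (4, 4): total = 1206
Minimum is at Site B with total 1096 blocks.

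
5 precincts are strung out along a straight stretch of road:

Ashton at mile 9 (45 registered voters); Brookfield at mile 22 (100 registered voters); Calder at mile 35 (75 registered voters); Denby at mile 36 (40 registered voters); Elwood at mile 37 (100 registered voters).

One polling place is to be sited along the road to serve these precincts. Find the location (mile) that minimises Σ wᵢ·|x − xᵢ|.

For a sum of weighted absolute distances on a line, the optimum is the weighted median (not the mean). Total weight W = 360; half-weight = 180.
Sort by position and accumulate weight:
  mile 9 (Ashton, w=45) → cum 45
  mile 22 (Brookfield, w=100) → cum 145
  mile 35 (Calder, w=75) → cum 220  ≥ 180 → median here
  mile 36 (Denby, w=40) → cum 260
  mile 37 (Elwood, w=100) → cum 360
Optimal location: mile 35.

x = 35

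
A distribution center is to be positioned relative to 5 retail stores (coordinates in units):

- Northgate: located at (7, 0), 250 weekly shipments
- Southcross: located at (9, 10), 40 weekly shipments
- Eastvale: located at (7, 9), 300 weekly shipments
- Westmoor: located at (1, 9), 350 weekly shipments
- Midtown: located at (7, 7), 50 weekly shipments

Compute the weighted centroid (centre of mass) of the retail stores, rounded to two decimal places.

(4.96, 6.67)

The minimiser of Σwᵢ‖p−pᵢ‖² is the weighted centroid p* = (Σwᵢpᵢ)/(Σwᵢ).
Σwᵢ = 990.
Σwᵢxᵢ = 250·7 + 40·9 + 300·7 + 350·1 + 50·7 = 4910.
Σwᵢyᵢ = 250·0 + 40·10 + 300·9 + 350·9 + 50·7 = 6600.
x* = 4910/990 = 4.96, y* = 6600/990 = 6.67.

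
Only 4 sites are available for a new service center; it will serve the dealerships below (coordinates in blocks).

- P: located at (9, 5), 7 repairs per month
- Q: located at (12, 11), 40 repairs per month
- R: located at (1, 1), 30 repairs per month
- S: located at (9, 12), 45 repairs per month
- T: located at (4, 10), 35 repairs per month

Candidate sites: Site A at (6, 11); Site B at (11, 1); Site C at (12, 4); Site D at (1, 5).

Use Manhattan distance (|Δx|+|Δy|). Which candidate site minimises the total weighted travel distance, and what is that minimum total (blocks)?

Site A, total 1038 blocks

Total weighted distance at each candidate:
  Site A (6, 11): total = 1038
  Site B (11, 1): total = 1927
  Site C (12, 4): total = 1713
  Site D (1, 5): total = 1811
Minimum is at Site A with total 1038 blocks.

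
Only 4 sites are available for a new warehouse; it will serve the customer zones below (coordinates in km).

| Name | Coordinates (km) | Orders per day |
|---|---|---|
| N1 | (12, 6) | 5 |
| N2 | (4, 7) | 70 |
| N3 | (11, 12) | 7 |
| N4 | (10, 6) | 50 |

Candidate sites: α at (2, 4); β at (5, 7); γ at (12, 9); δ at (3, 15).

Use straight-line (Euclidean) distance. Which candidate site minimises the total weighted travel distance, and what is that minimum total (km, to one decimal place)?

β, total 415.0 km

Total weighted distance at each candidate:
  α (2, 4): total = 800.0
  β (5, 7): total = 415.0
  γ (12, 9): total = 794.6
  δ (3, 15): total = 1257.9
Minimum is at β with total 415.0 km.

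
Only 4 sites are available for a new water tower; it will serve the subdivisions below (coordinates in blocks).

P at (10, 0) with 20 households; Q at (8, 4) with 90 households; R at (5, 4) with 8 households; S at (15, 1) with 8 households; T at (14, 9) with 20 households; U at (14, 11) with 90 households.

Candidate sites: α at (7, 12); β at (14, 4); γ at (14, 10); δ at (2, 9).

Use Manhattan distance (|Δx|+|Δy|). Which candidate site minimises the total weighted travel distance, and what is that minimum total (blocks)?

β, total 1534 blocks

Total weighted distance at each candidate:
  α (7, 12): total = 2262
  β (14, 4): total = 1534
  γ (14, 10): total = 1670
  δ (2, 9): total = 3062
Minimum is at β with total 1534 blocks.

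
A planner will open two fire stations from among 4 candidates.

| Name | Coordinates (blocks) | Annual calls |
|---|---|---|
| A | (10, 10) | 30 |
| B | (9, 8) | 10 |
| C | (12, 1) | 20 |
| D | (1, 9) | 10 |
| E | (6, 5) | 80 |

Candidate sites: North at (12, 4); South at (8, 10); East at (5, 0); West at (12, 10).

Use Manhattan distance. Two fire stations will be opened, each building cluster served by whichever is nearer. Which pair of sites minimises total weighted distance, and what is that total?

{North, South}, total 790

Evaluate every pair (each demand assigned to the nearer of the two):
  {North, South}: total = 790
  {South, East}: total = 810
  {North, West}: total = 850
  {East, West}: total = 870
  {South, West}: total = 910
  {North, East}: total = 980
Best pair: {North, South} with total 790.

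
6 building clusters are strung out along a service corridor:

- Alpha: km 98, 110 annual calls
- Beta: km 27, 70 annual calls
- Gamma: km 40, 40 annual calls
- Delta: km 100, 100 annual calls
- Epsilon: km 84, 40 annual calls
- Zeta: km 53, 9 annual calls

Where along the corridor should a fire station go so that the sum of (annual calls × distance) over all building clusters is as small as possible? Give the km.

For a sum of weighted absolute distances on a line, the optimum is the weighted median (not the mean). Total weight W = 369; half-weight = 184.5.
Sort by position and accumulate weight:
  km 27 (Beta, w=70) → cum 70
  km 40 (Gamma, w=40) → cum 110
  km 53 (Zeta, w=9) → cum 119
  km 84 (Epsilon, w=40) → cum 159
  km 98 (Alpha, w=110) → cum 269  ≥ 184.5 → median here
  km 100 (Delta, w=100) → cum 369
Optimal location: km 98.

x = 98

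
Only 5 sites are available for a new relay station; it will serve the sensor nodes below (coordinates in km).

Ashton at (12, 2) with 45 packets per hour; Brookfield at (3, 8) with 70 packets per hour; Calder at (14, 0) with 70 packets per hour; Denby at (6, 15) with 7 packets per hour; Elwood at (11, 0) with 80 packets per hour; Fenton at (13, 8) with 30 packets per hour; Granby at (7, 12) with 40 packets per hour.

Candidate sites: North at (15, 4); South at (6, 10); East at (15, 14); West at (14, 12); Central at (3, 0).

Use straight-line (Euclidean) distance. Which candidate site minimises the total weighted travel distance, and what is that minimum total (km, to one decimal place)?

North, total 2475.1 km

Total weighted distance at each candidate:
  North (15, 4): total = 2475.1
  South (6, 10): total = 2836.1
  East (15, 14): total = 4226.1
  West (14, 12): total = 3571.3
  Central (3, 0): total = 3382.1
Minimum is at North with total 2475.1 km.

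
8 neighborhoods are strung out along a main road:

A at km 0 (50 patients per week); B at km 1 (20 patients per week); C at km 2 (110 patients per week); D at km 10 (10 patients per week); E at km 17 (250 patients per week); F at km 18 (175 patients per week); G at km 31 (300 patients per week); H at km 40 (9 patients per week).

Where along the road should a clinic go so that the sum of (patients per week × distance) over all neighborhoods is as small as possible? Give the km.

For a sum of weighted absolute distances on a line, the optimum is the weighted median (not the mean). Total weight W = 924; half-weight = 462.
Sort by position and accumulate weight:
  km 0 (A, w=50) → cum 50
  km 1 (B, w=20) → cum 70
  km 2 (C, w=110) → cum 180
  km 10 (D, w=10) → cum 190
  km 17 (E, w=250) → cum 440
  km 18 (F, w=175) → cum 615  ≥ 462 → median here
  km 31 (G, w=300) → cum 915
  km 40 (H, w=9) → cum 924
Optimal location: km 18.

x = 18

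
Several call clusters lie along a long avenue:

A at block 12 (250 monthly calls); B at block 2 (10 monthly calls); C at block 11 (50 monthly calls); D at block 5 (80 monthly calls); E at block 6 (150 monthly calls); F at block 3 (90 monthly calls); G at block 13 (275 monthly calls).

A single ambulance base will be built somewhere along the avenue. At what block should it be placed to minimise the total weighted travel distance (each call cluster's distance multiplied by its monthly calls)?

For a sum of weighted absolute distances on a line, the optimum is the weighted median (not the mean). Total weight W = 905; half-weight = 452.5.
Sort by position and accumulate weight:
  block 2 (B, w=10) → cum 10
  block 3 (F, w=90) → cum 100
  block 5 (D, w=80) → cum 180
  block 6 (E, w=150) → cum 330
  block 11 (C, w=50) → cum 380
  block 12 (A, w=250) → cum 630  ≥ 452.5 → median here
  block 13 (G, w=275) → cum 905
Optimal location: block 12.

x = 12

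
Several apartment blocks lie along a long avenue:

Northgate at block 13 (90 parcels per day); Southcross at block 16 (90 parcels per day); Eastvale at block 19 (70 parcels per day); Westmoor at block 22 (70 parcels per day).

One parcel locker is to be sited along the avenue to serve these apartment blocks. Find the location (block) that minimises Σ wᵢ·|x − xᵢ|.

For a sum of weighted absolute distances on a line, the optimum is the weighted median (not the mean). Total weight W = 320; half-weight = 160.
Sort by position and accumulate weight:
  block 13 (Northgate, w=90) → cum 90
  block 16 (Southcross, w=90) → cum 180  ≥ 160 → median here
  block 19 (Eastvale, w=70) → cum 250
  block 22 (Westmoor, w=70) → cum 320
Optimal location: block 16.

x = 16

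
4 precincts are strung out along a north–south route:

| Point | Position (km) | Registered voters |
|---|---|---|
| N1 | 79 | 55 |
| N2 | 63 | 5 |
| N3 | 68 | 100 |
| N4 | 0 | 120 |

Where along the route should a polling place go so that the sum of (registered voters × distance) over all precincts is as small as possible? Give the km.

x = 68

For a sum of weighted absolute distances on a line, the optimum is the weighted median (not the mean). Total weight W = 280; half-weight = 140.
Sort by position and accumulate weight:
  km 0 (N4, w=120) → cum 120
  km 63 (N2, w=5) → cum 125
  km 68 (N3, w=100) → cum 225  ≥ 140 → median here
  km 79 (N1, w=55) → cum 280
Optimal location: km 68.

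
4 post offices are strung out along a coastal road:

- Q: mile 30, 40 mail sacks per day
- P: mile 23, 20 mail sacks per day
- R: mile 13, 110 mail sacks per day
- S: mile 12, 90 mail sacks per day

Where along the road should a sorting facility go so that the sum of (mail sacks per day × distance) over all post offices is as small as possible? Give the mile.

For a sum of weighted absolute distances on a line, the optimum is the weighted median (not the mean). Total weight W = 260; half-weight = 130.
Sort by position and accumulate weight:
  mile 12 (S, w=90) → cum 90
  mile 13 (R, w=110) → cum 200  ≥ 130 → median here
  mile 23 (P, w=20) → cum 220
  mile 30 (Q, w=40) → cum 260
Optimal location: mile 13.

x = 13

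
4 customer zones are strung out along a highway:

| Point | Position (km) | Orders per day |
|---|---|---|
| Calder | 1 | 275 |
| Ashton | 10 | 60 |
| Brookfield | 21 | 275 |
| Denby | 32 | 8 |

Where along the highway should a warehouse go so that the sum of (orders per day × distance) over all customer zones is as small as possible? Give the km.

For a sum of weighted absolute distances on a line, the optimum is the weighted median (not the mean). Total weight W = 618; half-weight = 309.
Sort by position and accumulate weight:
  km 1 (Calder, w=275) → cum 275
  km 10 (Ashton, w=60) → cum 335  ≥ 309 → median here
  km 21 (Brookfield, w=275) → cum 610
  km 32 (Denby, w=8) → cum 618
Optimal location: km 10.

x = 10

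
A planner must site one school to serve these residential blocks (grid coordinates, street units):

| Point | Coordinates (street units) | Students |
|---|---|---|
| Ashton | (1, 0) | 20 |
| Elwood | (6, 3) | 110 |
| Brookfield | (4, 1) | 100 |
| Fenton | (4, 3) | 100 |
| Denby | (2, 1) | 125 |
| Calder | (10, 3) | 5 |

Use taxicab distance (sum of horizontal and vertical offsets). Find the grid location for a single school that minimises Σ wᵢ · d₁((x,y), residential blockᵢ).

(4, 1)

Manhattan distance separates: Σwᵢ(|x−xᵢ|+|y−yᵢ|) = Σwᵢ|x−xᵢ| + Σwᵢ|y−yᵢ|, so x and y are optimised independently as 1-D weighted medians.
Total weight W = 460; half = 230.
x-coordinate, sorted with cumulative weight:
  x=1 (Ashton, w=20) cum 20
  x=2 (Denby, w=125) cum 145
  x=4 (Brookfield, w=100) cum 245  ← median
  x=4 (Fenton, w=100) cum 345
  x=6 (Elwood, w=110) cum 455
  x=10 (Calder, w=5) cum 460
⇒ x* = 4
y-coordinate, sorted with cumulative weight:
  y=0 (Ashton, w=20) cum 20
  y=1 (Brookfield, w=100) cum 120
  y=1 (Denby, w=125) cum 245  ← median
  y=3 (Elwood, w=110) cum 355
  y=3 (Fenton, w=100) cum 455
  y=3 (Calder, w=5) cum 460
⇒ y* = 1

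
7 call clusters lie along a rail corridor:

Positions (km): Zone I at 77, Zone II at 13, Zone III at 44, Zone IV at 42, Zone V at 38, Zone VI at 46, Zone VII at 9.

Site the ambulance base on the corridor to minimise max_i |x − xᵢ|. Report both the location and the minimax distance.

location 43, max distance 34

The 1-center on a line is the midpoint of the two extreme points: leftmost at 9, rightmost at 77.
Optimal location = (9 + 77)/2 = 43; maximum distance = (77 − 9)/2 = 34.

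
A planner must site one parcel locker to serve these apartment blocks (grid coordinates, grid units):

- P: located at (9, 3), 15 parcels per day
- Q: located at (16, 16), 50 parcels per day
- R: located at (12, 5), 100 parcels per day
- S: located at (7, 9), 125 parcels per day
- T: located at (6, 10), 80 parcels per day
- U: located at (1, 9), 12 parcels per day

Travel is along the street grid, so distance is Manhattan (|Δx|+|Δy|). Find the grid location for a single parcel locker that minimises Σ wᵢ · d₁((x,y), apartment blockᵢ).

(7, 9)

Manhattan distance separates: Σwᵢ(|x−xᵢ|+|y−yᵢ|) = Σwᵢ|x−xᵢ| + Σwᵢ|y−yᵢ|, so x and y are optimised independently as 1-D weighted medians.
Total weight W = 382; half = 191.
x-coordinate, sorted with cumulative weight:
  x=1 (U, w=12) cum 12
  x=6 (T, w=80) cum 92
  x=7 (S, w=125) cum 217  ← median
  x=9 (P, w=15) cum 232
  x=12 (R, w=100) cum 332
  x=16 (Q, w=50) cum 382
⇒ x* = 7
y-coordinate, sorted with cumulative weight:
  y=3 (P, w=15) cum 15
  y=5 (R, w=100) cum 115
  y=9 (S, w=125) cum 240  ← median
  y=9 (U, w=12) cum 252
  y=10 (T, w=80) cum 332
  y=16 (Q, w=50) cum 382
⇒ y* = 9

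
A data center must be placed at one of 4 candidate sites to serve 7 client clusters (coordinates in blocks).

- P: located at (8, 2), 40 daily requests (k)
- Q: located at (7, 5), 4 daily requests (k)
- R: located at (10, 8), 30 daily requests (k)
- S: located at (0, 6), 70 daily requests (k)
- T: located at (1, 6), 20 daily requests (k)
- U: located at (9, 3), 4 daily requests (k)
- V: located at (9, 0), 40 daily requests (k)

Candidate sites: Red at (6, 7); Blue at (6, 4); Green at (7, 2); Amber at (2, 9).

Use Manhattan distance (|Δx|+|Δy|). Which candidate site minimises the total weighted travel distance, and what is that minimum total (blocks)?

Blue, total 1404 blocks

Total weighted distance at each candidate:
  Red (6, 7): total = 1480
  Blue (6, 4): total = 1404
  Green (7, 2): total = 1464
  Amber (2, 9): total = 1948
Minimum is at Blue with total 1404 blocks.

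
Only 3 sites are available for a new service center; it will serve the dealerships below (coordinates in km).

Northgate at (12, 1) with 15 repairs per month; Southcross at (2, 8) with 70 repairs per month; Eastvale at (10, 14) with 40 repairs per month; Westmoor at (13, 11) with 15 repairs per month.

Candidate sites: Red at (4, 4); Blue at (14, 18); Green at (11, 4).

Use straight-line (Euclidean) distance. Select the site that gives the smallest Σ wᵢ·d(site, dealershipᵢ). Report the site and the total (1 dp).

Total weighted distance at each candidate:
  Red (4, 4): total = 1078.7
  Blue (14, 18): total = 1682.5
  Green (11, 4): total = 1248.1
Minimum is at Red with total 1078.7 km.

Red, total 1078.7 km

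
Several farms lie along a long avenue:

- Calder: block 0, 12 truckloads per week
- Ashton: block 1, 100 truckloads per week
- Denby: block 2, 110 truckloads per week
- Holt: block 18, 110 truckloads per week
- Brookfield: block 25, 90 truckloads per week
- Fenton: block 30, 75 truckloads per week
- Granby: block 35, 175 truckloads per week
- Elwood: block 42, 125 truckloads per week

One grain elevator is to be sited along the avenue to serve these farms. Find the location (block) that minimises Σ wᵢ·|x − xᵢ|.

For a sum of weighted absolute distances on a line, the optimum is the weighted median (not the mean). Total weight W = 797; half-weight = 398.5.
Sort by position and accumulate weight:
  block 0 (Calder, w=12) → cum 12
  block 1 (Ashton, w=100) → cum 112
  block 2 (Denby, w=110) → cum 222
  block 18 (Holt, w=110) → cum 332
  block 25 (Brookfield, w=90) → cum 422  ≥ 398.5 → median here
  block 30 (Fenton, w=75) → cum 497
  block 35 (Granby, w=175) → cum 672
  block 42 (Elwood, w=125) → cum 797
Optimal location: block 25.

x = 25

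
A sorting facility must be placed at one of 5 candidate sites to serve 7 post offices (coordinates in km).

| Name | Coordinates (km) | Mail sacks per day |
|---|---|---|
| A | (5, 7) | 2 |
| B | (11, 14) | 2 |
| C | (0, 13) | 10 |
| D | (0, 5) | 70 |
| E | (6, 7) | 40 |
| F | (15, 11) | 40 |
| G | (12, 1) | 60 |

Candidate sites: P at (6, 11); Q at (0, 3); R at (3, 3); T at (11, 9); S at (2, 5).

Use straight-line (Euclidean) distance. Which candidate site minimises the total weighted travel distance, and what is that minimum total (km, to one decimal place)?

S, total 1652.9 km

Total weighted distance at each candidate:
  P (6, 11): total = 1896.8
  Q (0, 3): total = 1982.3
  R (3, 3): total = 1723.0
  T (11, 9): total = 1837.1
  S (2, 5): total = 1652.9
Minimum is at S with total 1652.9 km.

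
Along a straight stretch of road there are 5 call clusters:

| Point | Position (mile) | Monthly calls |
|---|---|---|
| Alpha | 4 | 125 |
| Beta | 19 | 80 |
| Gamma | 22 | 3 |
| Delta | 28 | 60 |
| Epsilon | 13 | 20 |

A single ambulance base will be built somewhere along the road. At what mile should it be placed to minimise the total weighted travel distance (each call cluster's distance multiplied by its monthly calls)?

For a sum of weighted absolute distances on a line, the optimum is the weighted median (not the mean). Total weight W = 288; half-weight = 144.
Sort by position and accumulate weight:
  mile 4 (Alpha, w=125) → cum 125
  mile 13 (Epsilon, w=20) → cum 145  ≥ 144 → median here
  mile 19 (Beta, w=80) → cum 225
  mile 22 (Gamma, w=3) → cum 228
  mile 28 (Delta, w=60) → cum 288
Optimal location: mile 13.

x = 13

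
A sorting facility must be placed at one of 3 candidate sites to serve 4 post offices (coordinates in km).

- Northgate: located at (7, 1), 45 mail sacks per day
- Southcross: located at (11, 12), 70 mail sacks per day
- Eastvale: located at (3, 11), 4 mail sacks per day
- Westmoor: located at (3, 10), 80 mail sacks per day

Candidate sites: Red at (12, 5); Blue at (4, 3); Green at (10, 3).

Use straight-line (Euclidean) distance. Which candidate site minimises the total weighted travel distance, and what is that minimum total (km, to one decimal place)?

Total weighted distance at each candidate:
  Red (12, 5): total = 1650.0
  Blue (4, 3): total = 1558.3
  Green (10, 3): total = 1630.6
Minimum is at Blue with total 1558.3 km.

Blue, total 1558.3 km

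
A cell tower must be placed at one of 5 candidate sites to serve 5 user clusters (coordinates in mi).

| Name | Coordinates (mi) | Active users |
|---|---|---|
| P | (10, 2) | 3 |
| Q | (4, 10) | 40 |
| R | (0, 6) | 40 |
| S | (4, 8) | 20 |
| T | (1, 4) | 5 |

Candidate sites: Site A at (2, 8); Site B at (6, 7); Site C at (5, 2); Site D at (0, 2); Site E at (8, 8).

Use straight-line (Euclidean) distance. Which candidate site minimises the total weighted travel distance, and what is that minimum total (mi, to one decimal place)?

Site A, total 316.9 mi

Total weighted distance at each candidate:
  Site A (2, 8): total = 316.9
  Site B (6, 7): total = 480.6
  Site C (5, 2): total = 737.6
  Site D (0, 2): total = 703.2
  Site E (8, 8): total = 648.0
Minimum is at Site A with total 316.9 mi.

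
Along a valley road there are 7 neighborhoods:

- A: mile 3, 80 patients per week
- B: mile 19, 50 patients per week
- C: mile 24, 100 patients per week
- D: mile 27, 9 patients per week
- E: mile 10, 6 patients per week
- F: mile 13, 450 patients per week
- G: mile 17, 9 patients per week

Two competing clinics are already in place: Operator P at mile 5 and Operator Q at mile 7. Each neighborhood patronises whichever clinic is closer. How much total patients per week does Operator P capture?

The indifferent point is the midpoint (5+7)/2 = 6; neighborhoods left of it (closer to Operator P at 5) go to Operator P, those right go to Operator Q.
  A at 3 (w=80) → Operator P
  E at 10 (w=6) → Operator Q
  F at 13 (w=450) → Operator Q
  G at 17 (w=9) → Operator Q
  B at 19 (w=50) → Operator Q
  C at 24 (w=100) → Operator Q
  D at 27 (w=9) → Operator Q
Operator P captures 80; Operator Q captures 624.

80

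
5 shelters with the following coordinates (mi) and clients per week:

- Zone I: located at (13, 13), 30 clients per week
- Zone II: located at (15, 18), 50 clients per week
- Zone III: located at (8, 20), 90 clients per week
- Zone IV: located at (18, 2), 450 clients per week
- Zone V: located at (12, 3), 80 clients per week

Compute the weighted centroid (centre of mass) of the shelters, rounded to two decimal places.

The minimiser of Σwᵢ‖p−pᵢ‖² is the weighted centroid p* = (Σwᵢpᵢ)/(Σwᵢ).
Σwᵢ = 700.
Σwᵢxᵢ = 30·13 + 50·15 + 90·8 + 450·18 + 80·12 = 10920.
Σwᵢyᵢ = 30·13 + 50·18 + 90·20 + 450·2 + 80·3 = 4230.
x* = 10920/700 = 15.60, y* = 4230/700 = 6.04.

(15.60, 6.04)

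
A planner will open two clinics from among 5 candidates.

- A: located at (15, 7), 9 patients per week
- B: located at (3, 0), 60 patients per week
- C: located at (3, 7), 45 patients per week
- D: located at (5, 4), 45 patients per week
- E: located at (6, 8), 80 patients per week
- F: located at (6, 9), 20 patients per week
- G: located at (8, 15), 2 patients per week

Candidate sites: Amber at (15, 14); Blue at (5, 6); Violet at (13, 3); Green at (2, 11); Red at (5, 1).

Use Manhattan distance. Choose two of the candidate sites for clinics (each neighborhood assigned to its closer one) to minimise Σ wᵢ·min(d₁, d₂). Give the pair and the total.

{Blue, Red}, total 848

Evaluate every pair (each demand assigned to the nearer of the two):
  {Blue, Red}: total = 848
  {Blue, Violet}: total = 1103
  {Amber, Blue}: total = 1104
  {Blue, Green}: total = 1144
  {Green, Red}: total = 1384
  {Amber, Red}: total = 1574
  {Violet, Red}: total = 1583
  {Violet, Green}: total = 2104
  {Amber, Green}: total = 2154
  {Amber, Violet}: total = 3105
Best pair: {Blue, Red} with total 848.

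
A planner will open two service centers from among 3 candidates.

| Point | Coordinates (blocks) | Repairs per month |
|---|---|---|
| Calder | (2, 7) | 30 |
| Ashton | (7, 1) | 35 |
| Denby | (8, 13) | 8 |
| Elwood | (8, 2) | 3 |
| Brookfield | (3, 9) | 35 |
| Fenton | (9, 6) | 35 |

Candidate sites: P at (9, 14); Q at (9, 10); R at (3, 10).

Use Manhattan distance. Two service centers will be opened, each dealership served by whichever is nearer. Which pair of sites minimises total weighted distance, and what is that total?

{Q, R}, total 739

Evaluate every pair (each demand assigned to the nearer of the two):
  {Q, R}: total = 739
  {P, R}: total = 945
  {P, Q}: total = 1113
Best pair: {Q, R} with total 739.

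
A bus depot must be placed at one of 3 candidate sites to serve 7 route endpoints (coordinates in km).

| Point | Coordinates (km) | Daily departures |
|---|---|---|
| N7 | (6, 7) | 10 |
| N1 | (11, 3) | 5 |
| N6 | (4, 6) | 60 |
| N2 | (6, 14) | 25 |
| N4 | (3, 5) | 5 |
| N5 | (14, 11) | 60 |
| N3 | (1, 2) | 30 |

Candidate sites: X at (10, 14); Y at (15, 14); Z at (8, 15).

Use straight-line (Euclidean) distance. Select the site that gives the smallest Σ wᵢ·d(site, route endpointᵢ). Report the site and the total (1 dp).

X, total 1642.9 km

Total weighted distance at each candidate:
  X (10, 14): total = 1642.9
  Y (15, 14): total = 2031.5
  Z (8, 15): total = 1722.7
Minimum is at X with total 1642.9 km.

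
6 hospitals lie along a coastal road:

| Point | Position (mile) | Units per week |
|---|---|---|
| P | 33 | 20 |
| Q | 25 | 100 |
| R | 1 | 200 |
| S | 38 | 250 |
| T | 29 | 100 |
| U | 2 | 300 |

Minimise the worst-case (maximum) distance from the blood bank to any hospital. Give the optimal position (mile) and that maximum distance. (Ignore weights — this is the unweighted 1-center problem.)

The 1-center on a line is the midpoint of the two extreme points: leftmost at 1, rightmost at 38.
Optimal location = (1 + 38)/2 = 19.5; maximum distance = (38 − 1)/2 = 18.5.

location 19.5, max distance 18.5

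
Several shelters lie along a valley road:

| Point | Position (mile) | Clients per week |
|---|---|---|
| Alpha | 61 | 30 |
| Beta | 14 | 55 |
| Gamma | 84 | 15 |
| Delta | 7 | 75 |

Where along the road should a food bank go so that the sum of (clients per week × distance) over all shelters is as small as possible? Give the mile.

For a sum of weighted absolute distances on a line, the optimum is the weighted median (not the mean). Total weight W = 175; half-weight = 87.5.
Sort by position and accumulate weight:
  mile 7 (Delta, w=75) → cum 75
  mile 14 (Beta, w=55) → cum 130  ≥ 87.5 → median here
  mile 61 (Alpha, w=30) → cum 160
  mile 84 (Gamma, w=15) → cum 175
Optimal location: mile 14.

x = 14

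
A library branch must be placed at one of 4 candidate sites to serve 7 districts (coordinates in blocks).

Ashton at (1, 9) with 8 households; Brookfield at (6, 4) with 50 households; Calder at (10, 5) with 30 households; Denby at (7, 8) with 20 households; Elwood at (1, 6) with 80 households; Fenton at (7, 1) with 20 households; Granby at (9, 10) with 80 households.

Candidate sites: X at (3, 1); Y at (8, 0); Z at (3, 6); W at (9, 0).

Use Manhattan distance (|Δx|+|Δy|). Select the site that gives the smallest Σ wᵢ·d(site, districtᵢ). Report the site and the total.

Total weighted distance at each candidate:
  X (3, 1): total = 2770
  Y (8, 0): total = 2778
  Z (3, 6): total = 1790
  W (9, 0): total = 2846
Minimum is at Z with total 1790 blocks.

Z, total 1790 blocks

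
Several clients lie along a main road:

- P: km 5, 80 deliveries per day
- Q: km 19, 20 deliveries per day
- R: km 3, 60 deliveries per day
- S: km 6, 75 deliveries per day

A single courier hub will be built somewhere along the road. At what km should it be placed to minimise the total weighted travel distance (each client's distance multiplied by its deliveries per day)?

For a sum of weighted absolute distances on a line, the optimum is the weighted median (not the mean). Total weight W = 235; half-weight = 117.5.
Sort by position and accumulate weight:
  km 3 (R, w=60) → cum 60
  km 5 (P, w=80) → cum 140  ≥ 117.5 → median here
  km 6 (S, w=75) → cum 215
  km 19 (Q, w=20) → cum 235
Optimal location: km 5.

x = 5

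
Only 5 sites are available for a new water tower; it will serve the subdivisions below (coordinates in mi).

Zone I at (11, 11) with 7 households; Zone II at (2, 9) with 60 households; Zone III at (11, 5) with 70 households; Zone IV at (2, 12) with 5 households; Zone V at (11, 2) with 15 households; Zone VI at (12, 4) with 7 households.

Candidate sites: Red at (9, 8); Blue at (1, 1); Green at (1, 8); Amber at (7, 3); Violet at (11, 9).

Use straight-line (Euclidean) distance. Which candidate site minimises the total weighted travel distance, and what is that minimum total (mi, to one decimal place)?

Total weighted distance at each candidate:
  Red (9, 8): total = 872.1
  Blue (1, 1): total = 1622.4
  Green (1, 8): total = 1166.2
  Amber (7, 3): total = 993.3
  Violet (11, 9): total = 1022.1
Minimum is at Red with total 872.1 mi.

Red, total 872.1 mi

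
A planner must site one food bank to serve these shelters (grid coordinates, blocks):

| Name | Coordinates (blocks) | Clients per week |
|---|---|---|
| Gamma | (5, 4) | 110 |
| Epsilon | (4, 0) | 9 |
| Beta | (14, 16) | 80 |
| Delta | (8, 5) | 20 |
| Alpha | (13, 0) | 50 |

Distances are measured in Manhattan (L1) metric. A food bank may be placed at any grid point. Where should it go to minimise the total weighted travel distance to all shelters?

(8, 4)

Manhattan distance separates: Σwᵢ(|x−xᵢ|+|y−yᵢ|) = Σwᵢ|x−xᵢ| + Σwᵢ|y−yᵢ|, so x and y are optimised independently as 1-D weighted medians.
Total weight W = 269; half = 134.5.
x-coordinate, sorted with cumulative weight:
  x=4 (Epsilon, w=9) cum 9
  x=5 (Gamma, w=110) cum 119
  x=8 (Delta, w=20) cum 139  ← median
  x=13 (Alpha, w=50) cum 189
  x=14 (Beta, w=80) cum 269
⇒ x* = 8
y-coordinate, sorted with cumulative weight:
  y=0 (Epsilon, w=9) cum 9
  y=0 (Alpha, w=50) cum 59
  y=4 (Gamma, w=110) cum 169  ← median
  y=5 (Delta, w=20) cum 189
  y=16 (Beta, w=80) cum 269
⇒ y* = 4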